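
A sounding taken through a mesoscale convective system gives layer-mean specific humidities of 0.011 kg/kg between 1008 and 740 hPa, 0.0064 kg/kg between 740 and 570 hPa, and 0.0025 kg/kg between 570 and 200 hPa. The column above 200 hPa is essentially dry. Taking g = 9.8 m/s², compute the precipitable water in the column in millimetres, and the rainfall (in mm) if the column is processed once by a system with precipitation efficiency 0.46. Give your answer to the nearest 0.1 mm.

PW ≈ 50.6 mm; rainfall ≈ 23.3 mm

Precipitable water is the column-integrated vapour mass per unit area: PW = (1/g) Σ q̄ Δp, with q in kg/kg and Δp in Pa (1 kg/m² of water = 1 mm).
Layer 1008–740 hPa: Δp = 268 hPa = 26800 Pa, q̄ = 0.011 kg/kg → 0.011 × 26800 / 9.8 = 30.08 mm
Layer 740–570 hPa: Δp = 170 hPa = 17000 Pa, q̄ = 0.0064 kg/kg → 0.0064 × 17000 / 9.8 = 11.10 mm
Layer 570–200 hPa: Δp = 370 hPa = 37000 Pa, q̄ = 0.0025 kg/kg → 0.0025 × 37000 / 9.8 = 9.44 mm
PW = 30.08 + 11.10 + 9.44 = 50.62 ≈ 50.6 mm.
Rainfall = ε × PW = 0.46 × 50.6 = 23.3 mm.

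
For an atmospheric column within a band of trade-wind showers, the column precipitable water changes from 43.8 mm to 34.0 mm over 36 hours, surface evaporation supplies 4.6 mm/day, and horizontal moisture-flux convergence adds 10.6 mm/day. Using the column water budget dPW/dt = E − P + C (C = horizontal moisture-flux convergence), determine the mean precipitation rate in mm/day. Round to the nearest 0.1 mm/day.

dPW/dt = (34.0 − 43.8) mm / (36/24 day) = -6.533 mm/day.
P = E + C − dPW/dt = 4.6 + (10.6) − (-6.533) = 21.7 mm/day.

P ≈ 21.7 mm/day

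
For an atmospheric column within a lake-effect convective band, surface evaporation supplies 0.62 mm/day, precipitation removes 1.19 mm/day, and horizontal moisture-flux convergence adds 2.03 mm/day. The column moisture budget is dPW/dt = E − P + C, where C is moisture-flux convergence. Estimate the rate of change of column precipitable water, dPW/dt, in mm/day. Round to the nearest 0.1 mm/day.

dPW/dt = E − P + C = 0.62 − 1.19 + (2.03) = 1.5 mm/day.

dPW/dt ≈ 1.5 mm/day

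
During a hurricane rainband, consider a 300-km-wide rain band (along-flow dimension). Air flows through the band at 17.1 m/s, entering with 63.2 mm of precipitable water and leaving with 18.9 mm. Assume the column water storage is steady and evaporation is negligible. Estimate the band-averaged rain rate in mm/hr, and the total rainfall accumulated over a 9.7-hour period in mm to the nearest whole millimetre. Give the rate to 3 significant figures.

R ≈ 9.09 mm/hr; total ≈ 88 mm

Column moisture flux per unit crosswind length is F = V × PW.
Inflow: F_in = 17.1 × 63.2 = 1080.72 mm·m/s
Outflow: F_out = 17.1 × 18.9 = 323.19 mm·m/s
Steady-state rate R = (F_in − F_out)/L = (1080.72 − 323.19) / 300000 m = 2.525e-03 mm/s.
R = 2.525e-03 × 3600 = 9.09 mm/hr.
Over 9.7 h: total = 9.09 × 9.7 = 88.173 ≈ 88 mm.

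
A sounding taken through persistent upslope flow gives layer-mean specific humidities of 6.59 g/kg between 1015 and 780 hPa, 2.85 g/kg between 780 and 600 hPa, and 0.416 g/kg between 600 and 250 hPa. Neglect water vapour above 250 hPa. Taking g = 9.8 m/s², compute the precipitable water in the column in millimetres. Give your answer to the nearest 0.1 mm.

Precipitable water is the column-integrated vapour mass per unit area: PW = (1/g) Σ q̄ Δp, with q in kg/kg and Δp in Pa (1 kg/m² of water = 1 mm).
Layer 1015–780 hPa: Δp = 235 hPa = 23500 Pa, q̄ = 0.00659 kg/kg → 0.00659 × 23500 / 9.8 = 15.80 mm
Layer 780–600 hPa: Δp = 180 hPa = 18000 Pa, q̄ = 0.00285 kg/kg → 0.00285 × 18000 / 9.8 = 5.23 mm
Layer 600–250 hPa: Δp = 350 hPa = 35000 Pa, q̄ = 0.000416 kg/kg → 0.000416 × 35000 / 9.8 = 1.49 mm
PW = 15.80 + 5.23 + 1.49 = 22.52 ≈ 22.5 mm.

PW ≈ 22.5 mm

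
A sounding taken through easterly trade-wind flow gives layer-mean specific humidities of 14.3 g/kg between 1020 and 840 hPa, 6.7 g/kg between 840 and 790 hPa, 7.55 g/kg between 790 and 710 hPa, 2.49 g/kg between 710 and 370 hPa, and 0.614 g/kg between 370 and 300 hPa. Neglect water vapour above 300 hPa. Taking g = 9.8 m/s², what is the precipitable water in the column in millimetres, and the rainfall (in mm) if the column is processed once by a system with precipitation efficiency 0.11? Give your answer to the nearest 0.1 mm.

Precipitable water is the column-integrated vapour mass per unit area: PW = (1/g) Σ q̄ Δp, with q in kg/kg and Δp in Pa (1 kg/m² of water = 1 mm).
Layer 1020–840 hPa: Δp = 180 hPa = 18000 Pa, q̄ = 0.0143 kg/kg → 0.0143 × 18000 / 9.8 = 26.27 mm
Layer 840–790 hPa: Δp = 50 hPa = 5000 Pa, q̄ = 0.0067 kg/kg → 0.0067 × 5000 / 9.8 = 3.42 mm
Layer 790–710 hPa: Δp = 80 hPa = 8000 Pa, q̄ = 0.00755 kg/kg → 0.00755 × 8000 / 9.8 = 6.16 mm
Layer 710–370 hPa: Δp = 340 hPa = 34000 Pa, q̄ = 0.00249 kg/kg → 0.00249 × 34000 / 9.8 = 8.64 mm
Layer 370–300 hPa: Δp = 70 hPa = 7000 Pa, q̄ = 0.000614 kg/kg → 0.000614 × 7000 / 9.8 = 0.44 mm
PW = 26.27 + 3.42 + 6.16 + 8.64 + 0.44 = 44.93 ≈ 44.9 mm.
Rainfall = ε × PW = 0.11 × 44.9 = 4.9 mm.

PW ≈ 44.9 mm; rainfall ≈ 4.9 mm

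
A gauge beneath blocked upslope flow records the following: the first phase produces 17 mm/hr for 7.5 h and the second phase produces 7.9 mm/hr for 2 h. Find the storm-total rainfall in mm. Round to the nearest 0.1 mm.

total ≈ 143.3 mm

Total = Σ Rᵢ Δtᵢ = 17 × 7.5 + 7.9 × 2
      = 127.5 + 15.8 = 143.3 mm.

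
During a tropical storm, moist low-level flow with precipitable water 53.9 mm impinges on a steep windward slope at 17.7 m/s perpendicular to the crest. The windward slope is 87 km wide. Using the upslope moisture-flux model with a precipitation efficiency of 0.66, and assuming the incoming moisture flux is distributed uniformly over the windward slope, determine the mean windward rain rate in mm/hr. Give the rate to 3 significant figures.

Incoming column moisture flux per unit ridge length: F = V × PW = 17.7 × 53.9 = 954.03 mm·m/s.
Spread over the 87 km slope with efficiency ε = 0.66: R = ε·F/W = 0.66 × 954.03 / 87000 m = 7.237e-03 mm/s.
R = 7.237e-03 × 3600 = 26.1 mm/hr.

R ≈ 26.1 mm/hr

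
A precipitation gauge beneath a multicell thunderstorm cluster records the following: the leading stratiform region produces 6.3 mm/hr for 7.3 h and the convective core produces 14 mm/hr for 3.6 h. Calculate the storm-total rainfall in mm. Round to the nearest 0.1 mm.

Total = Σ Rᵢ Δtᵢ = 6.3 × 7.3 + 14 × 3.6
      = 45.99 + 50.4 = 96.4 mm.

total ≈ 96.4 mm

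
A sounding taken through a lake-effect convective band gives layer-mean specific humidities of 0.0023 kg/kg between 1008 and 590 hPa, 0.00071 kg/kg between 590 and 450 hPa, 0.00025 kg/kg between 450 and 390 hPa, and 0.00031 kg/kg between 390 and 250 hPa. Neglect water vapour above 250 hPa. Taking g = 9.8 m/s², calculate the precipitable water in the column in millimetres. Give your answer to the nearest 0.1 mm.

PW ≈ 11.4 mm

Precipitable water is the column-integrated vapour mass per unit area: PW = (1/g) Σ q̄ Δp, with q in kg/kg and Δp in Pa (1 kg/m² of water = 1 mm).
Layer 1008–590 hPa: Δp = 418 hPa = 41800 Pa, q̄ = 0.0023 kg/kg → 0.0023 × 41800 / 9.8 = 9.81 mm
Layer 590–450 hPa: Δp = 140 hPa = 14000 Pa, q̄ = 0.00071 kg/kg → 0.00071 × 14000 / 9.8 = 1.01 mm
Layer 450–390 hPa: Δp = 60 hPa = 6000 Pa, q̄ = 0.00025 kg/kg → 0.00025 × 6000 / 9.8 = 0.15 mm
Layer 390–250 hPa: Δp = 140 hPa = 14000 Pa, q̄ = 0.00031 kg/kg → 0.00031 × 14000 / 9.8 = 0.44 mm
PW = 9.81 + 1.01 + 0.15 + 0.44 = 11.41 ≈ 11.4 mm.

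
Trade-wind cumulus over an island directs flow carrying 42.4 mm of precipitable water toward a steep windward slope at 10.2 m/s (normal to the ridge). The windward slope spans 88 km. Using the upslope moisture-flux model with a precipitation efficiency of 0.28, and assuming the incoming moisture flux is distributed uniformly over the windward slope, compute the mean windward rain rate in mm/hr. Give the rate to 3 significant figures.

R ≈ 4.95 mm/hr

Incoming column moisture flux per unit ridge length: F = V × PW = 10.2 × 42.4 = 432.48 mm·m/s.
Spread over the 88 km slope with efficiency ε = 0.28: R = ε·F/W = 0.28 × 432.48 / 88000 m = 1.376e-03 mm/s.
R = 1.376e-03 × 3600 = 4.95 mm/hr.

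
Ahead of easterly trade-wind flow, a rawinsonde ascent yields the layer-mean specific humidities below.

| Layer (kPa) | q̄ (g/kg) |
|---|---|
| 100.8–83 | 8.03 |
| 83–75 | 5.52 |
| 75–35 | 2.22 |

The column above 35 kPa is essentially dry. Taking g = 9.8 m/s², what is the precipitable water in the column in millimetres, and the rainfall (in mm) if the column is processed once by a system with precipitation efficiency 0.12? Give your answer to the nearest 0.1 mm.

PW ≈ 28.2 mm; rainfall ≈ 3.4 mm

Precipitable water is the column-integrated vapour mass per unit area: PW = (1/g) Σ q̄ Δp, with q in kg/kg and Δp in Pa (1 kg/m² of water = 1 mm).
Layer 100.8–83 kPa: Δp = 178 hPa = 17800 Pa, q̄ = 0.00803 kg/kg → 0.00803 × 17800 / 9.8 = 14.59 mm
Layer 83–75 kPa: Δp = 80 hPa = 8000 Pa, q̄ = 0.00552 kg/kg → 0.00552 × 8000 / 9.8 = 4.51 mm
Layer 75–35 kPa: Δp = 400 hPa = 40000 Pa, q̄ = 0.00222 kg/kg → 0.00222 × 40000 / 9.8 = 9.06 mm
PW = 14.59 + 4.51 + 9.06 = 28.16 ≈ 28.2 mm.
Rainfall = ε × PW = 0.12 × 28.2 = 3.4 mm.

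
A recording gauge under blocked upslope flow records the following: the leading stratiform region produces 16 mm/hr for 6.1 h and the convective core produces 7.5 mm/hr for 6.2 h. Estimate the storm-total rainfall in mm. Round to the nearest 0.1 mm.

Total = Σ Rᵢ Δtᵢ = 16 × 6.1 + 7.5 × 6.2
      = 97.6 + 46.5 = 144.1 mm.

total ≈ 144.1 mm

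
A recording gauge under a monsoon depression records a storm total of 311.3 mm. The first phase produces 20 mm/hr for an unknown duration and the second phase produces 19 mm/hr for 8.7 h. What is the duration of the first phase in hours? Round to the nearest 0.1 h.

duration ≈ 7.3 h

Known phases: 19 × 8.7 = 165.3 mm.
Remaining depth = 311.3 − 165.3 = 146 mm.
Duration = 146 / 20 = 7.3 h.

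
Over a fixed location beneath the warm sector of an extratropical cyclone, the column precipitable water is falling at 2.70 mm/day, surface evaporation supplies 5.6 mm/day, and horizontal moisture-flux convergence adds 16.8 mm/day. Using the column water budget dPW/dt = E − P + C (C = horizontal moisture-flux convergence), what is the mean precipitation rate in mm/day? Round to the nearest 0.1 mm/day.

dPW/dt = -2.70 mm/day.
P = E + C − dPW/dt = 5.6 + (16.8) − (-2.70) = 25.1 mm/day.

P ≈ 25.1 mm/day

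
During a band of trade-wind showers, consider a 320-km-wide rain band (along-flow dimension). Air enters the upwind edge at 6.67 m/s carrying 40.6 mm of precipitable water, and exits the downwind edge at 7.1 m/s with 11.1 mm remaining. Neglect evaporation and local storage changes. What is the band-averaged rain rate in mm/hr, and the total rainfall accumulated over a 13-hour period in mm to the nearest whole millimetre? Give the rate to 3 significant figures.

R ≈ 2.16 mm/hr; total ≈ 28 mm

Column moisture flux per unit crosswind length is F = V × PW.
Inflow: F_in = 6.67 × 40.6 = 270.802 mm·m/s
Outflow: F_out = 7.1 × 11.1 = 78.81 mm·m/s
Steady-state rate R = (F_in − F_out)/L = (270.802 − 78.81) / 320000 m = 6.000e-04 mm/s.
R = 6.000e-04 × 3600 = 2.16 mm/hr.
Over 13 h: total = 2.16 × 13 = 28.08 ≈ 28 mm.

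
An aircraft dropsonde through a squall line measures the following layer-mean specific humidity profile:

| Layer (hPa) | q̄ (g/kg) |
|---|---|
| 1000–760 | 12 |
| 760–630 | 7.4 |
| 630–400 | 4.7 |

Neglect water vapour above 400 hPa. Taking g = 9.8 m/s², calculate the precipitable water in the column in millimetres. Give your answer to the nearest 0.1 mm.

Precipitable water is the column-integrated vapour mass per unit area: PW = (1/g) Σ q̄ Δp, with q in kg/kg and Δp in Pa (1 kg/m² of water = 1 mm).
Layer 1000–760 hPa: Δp = 240 hPa = 24000 Pa, q̄ = 0.012 kg/kg → 0.012 × 24000 / 9.8 = 29.39 mm
Layer 760–630 hPa: Δp = 130 hPa = 13000 Pa, q̄ = 0.0074 kg/kg → 0.0074 × 13000 / 9.8 = 9.82 mm
Layer 630–400 hPa: Δp = 230 hPa = 23000 Pa, q̄ = 0.0047 kg/kg → 0.0047 × 23000 / 9.8 = 11.03 mm
PW = 29.39 + 9.82 + 11.03 = 50.24 ≈ 50.2 mm.

PW ≈ 50.2 mm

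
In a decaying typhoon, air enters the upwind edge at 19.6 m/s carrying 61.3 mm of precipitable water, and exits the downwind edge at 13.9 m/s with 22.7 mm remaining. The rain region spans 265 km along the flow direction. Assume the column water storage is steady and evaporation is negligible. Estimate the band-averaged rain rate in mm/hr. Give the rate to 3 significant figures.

R ≈ 12.0 mm/hr

Column moisture flux per unit crosswind length is F = V × PW.
Inflow: F_in = 19.6 × 61.3 = 1201.48 mm·m/s
Outflow: F_out = 13.9 × 22.7 = 315.53 mm·m/s
Steady-state rate R = (F_in − F_out)/L = (1201.48 − 315.53) / 265000 m = 3.343e-03 mm/s.
R = 3.343e-03 × 3600 = 12.0 mm/hr.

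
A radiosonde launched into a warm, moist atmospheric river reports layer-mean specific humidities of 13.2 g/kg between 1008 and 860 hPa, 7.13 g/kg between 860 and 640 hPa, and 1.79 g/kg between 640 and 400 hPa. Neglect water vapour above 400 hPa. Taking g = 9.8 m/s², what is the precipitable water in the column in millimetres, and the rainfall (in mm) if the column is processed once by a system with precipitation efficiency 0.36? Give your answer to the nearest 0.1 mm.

PW ≈ 40.3 mm; rainfall ≈ 14.5 mm

Precipitable water is the column-integrated vapour mass per unit area: PW = (1/g) Σ q̄ Δp, with q in kg/kg and Δp in Pa (1 kg/m² of water = 1 mm).
Layer 1008–860 hPa: Δp = 148 hPa = 14800 Pa, q̄ = 0.0132 kg/kg → 0.0132 × 14800 / 9.8 = 19.93 mm
Layer 860–640 hPa: Δp = 220 hPa = 22000 Pa, q̄ = 0.00713 kg/kg → 0.00713 × 22000 / 9.8 = 16.01 mm
Layer 640–400 hPa: Δp = 240 hPa = 24000 Pa, q̄ = 0.00179 kg/kg → 0.00179 × 24000 / 9.8 = 4.38 mm
PW = 19.93 + 16.01 + 4.38 = 40.32 ≈ 40.3 mm.
Rainfall = ε × PW = 0.36 × 40.3 = 14.5 mm.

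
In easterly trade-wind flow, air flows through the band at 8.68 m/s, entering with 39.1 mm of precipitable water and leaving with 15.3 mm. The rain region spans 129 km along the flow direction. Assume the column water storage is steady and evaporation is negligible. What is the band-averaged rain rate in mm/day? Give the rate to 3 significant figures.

R ≈ 138 mm/day

Column moisture flux per unit crosswind length is F = V × PW.
Inflow: F_in = 8.68 × 39.1 = 339.388 mm·m/s
Outflow: F_out = 8.68 × 15.3 = 132.804 mm·m/s
Steady-state rate R = (F_in − F_out)/L = (339.388 − 132.804) / 129000 m = 1.601e-03 mm/s.
R = 1.601e-03 × 3600 × 24 = 138 mm/day.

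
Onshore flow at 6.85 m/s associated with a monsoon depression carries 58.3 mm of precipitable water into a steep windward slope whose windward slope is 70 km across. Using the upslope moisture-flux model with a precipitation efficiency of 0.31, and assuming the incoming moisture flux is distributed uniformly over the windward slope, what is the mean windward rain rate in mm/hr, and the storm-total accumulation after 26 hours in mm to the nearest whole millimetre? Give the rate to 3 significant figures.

Incoming column moisture flux per unit ridge length: F = V × PW = 6.85 × 58.3 = 399.355 mm·m/s.
Spread over the 70 km slope with efficiency ε = 0.31: R = ε·F/W = 0.31 × 399.355 / 70000 m = 1.769e-03 mm/s.
R = 1.769e-03 × 3600 = 6.37 mm/hr.
Over 26 h: total = 6.37 × 26 = 165.62 ≈ 166 mm.

R ≈ 6.37 mm/hr; total ≈ 166 mm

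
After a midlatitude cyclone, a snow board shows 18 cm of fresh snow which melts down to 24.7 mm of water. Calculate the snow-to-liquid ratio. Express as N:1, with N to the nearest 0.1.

Ratio = snow depth / SWE = 180 mm / 24.7 mm = 7.3, i.e. 7.3:1.

ratio ≈ 7.3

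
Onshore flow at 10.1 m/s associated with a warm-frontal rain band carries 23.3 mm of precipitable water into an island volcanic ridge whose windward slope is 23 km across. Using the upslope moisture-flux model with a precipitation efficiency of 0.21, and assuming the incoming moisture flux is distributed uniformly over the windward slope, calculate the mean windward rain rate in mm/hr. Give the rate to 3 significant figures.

R ≈ 7.74 mm/hr

Incoming column moisture flux per unit ridge length: F = V × PW = 10.1 × 23.3 = 235.33 mm·m/s.
Spread over the 23 km slope with efficiency ε = 0.21: R = ε·F/W = 0.21 × 235.33 / 23000 m = 2.149e-03 mm/s.
R = 2.149e-03 × 3600 = 7.74 mm/hr.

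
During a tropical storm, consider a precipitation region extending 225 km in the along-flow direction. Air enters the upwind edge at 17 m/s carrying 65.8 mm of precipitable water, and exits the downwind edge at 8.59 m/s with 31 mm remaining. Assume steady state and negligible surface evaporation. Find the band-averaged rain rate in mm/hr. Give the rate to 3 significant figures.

R ≈ 13.6 mm/hr

Column moisture flux per unit crosswind length is F = V × PW.
Inflow: F_in = 17 × 65.8 = 1118.6 mm·m/s
Outflow: F_out = 8.59 × 31 = 266.29 mm·m/s
Steady-state rate R = (F_in − F_out)/L = (1118.6 − 266.29) / 225000 m = 3.788e-03 mm/s.
R = 3.788e-03 × 3600 = 13.6 mm/hr.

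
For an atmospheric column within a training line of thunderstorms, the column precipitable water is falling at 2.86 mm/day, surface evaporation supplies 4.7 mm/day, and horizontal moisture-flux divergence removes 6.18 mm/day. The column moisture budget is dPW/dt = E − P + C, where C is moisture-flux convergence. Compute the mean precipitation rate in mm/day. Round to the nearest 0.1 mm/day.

P ≈ 1.4 mm/day

dPW/dt = -2.86 mm/day.
P = E + C − dPW/dt = 4.7 + (-6.18) − (-2.86) = 1.4 mm/day.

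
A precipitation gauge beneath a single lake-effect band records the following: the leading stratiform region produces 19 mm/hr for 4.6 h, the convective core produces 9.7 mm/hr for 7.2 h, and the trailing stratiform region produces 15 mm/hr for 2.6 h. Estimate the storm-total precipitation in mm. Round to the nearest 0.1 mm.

Total = Σ Rᵢ Δtᵢ = 19 × 4.6 + 9.7 × 7.2 + 15 × 2.6
      = 87.4 + 69.84 + 39 = 196.2 mm.

total ≈ 196.2 mm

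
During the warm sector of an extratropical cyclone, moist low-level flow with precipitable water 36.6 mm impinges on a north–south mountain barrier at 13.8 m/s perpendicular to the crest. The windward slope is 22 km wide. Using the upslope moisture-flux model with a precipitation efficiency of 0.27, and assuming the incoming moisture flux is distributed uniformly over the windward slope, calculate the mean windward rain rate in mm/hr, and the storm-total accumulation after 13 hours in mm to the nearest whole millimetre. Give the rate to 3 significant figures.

R ≈ 22.3 mm/hr; total ≈ 290 mm

Incoming column moisture flux per unit ridge length: F = V × PW = 13.8 × 36.6 = 505.08 mm·m/s.
Spread over the 22 km slope with efficiency ε = 0.27: R = ε·F/W = 0.27 × 505.08 / 22000 m = 6.199e-03 mm/s.
R = 6.199e-03 × 3600 = 22.3 mm/hr.
Over 13 h: total = 22.3 × 13 = 289.9 ≈ 290 mm.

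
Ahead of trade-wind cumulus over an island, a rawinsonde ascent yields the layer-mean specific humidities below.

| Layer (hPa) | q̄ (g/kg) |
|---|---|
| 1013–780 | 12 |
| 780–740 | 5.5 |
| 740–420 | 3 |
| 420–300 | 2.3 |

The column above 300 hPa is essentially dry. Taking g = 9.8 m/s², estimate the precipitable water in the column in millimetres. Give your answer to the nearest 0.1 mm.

Precipitable water is the column-integrated vapour mass per unit area: PW = (1/g) Σ q̄ Δp, with q in kg/kg and Δp in Pa (1 kg/m² of water = 1 mm).
Layer 1013–780 hPa: Δp = 233 hPa = 23300 Pa, q̄ = 0.012 kg/kg → 0.012 × 23300 / 9.8 = 28.53 mm
Layer 780–740 hPa: Δp = 40 hPa = 4000 Pa, q̄ = 0.0055 kg/kg → 0.0055 × 4000 / 9.8 = 2.24 mm
Layer 740–420 hPa: Δp = 320 hPa = 32000 Pa, q̄ = 0.003 kg/kg → 0.003 × 32000 / 9.8 = 9.80 mm
Layer 420–300 hPa: Δp = 120 hPa = 12000 Pa, q̄ = 0.0023 kg/kg → 0.0023 × 12000 / 9.8 = 2.82 mm
PW = 28.53 + 2.24 + 9.80 + 2.82 = 43.39 ≈ 43.4 mm.

PW ≈ 43.4 mm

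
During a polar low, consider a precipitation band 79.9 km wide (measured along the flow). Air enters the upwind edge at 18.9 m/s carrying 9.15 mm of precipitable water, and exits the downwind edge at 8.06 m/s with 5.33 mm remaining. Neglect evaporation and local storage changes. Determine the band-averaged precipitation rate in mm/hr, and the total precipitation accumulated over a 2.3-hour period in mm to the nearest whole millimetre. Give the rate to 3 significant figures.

Column moisture flux per unit crosswind length is F = V × PW.
Inflow: F_in = 18.9 × 9.15 = 172.935 mm·m/s
Outflow: F_out = 8.06 × 5.33 = 42.9598 mm·m/s
Steady-state rate R = (F_in − F_out)/L = (172.935 − 42.9598) / 79900 m = 1.627e-03 mm/s.
R = 1.627e-03 × 3600 = 5.86 mm/hr.
Over 2.3 h: total = 5.86 × 2.3 = 13.478 ≈ 13 mm.

R ≈ 5.86 mm/hr; total ≈ 13 mm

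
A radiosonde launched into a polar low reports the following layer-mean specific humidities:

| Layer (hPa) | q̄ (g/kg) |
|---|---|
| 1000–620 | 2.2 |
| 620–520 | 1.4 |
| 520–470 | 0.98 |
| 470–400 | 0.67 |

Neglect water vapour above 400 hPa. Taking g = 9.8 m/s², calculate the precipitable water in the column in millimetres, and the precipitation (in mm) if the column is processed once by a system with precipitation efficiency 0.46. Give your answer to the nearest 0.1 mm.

Precipitable water is the column-integrated vapour mass per unit area: PW = (1/g) Σ q̄ Δp, with q in kg/kg and Δp in Pa (1 kg/m² of water = 1 mm).
Layer 1000–620 hPa: Δp = 380 hPa = 38000 Pa, q̄ = 0.0022 kg/kg → 0.0022 × 38000 / 9.8 = 8.53 mm
Layer 620–520 hPa: Δp = 100 hPa = 10000 Pa, q̄ = 0.0014 kg/kg → 0.0014 × 10000 / 9.8 = 1.43 mm
Layer 520–470 hPa: Δp = 50 hPa = 5000 Pa, q̄ = 0.00098 kg/kg → 0.00098 × 5000 / 9.8 = 0.50 mm
Layer 470–400 hPa: Δp = 70 hPa = 7000 Pa, q̄ = 0.00067 kg/kg → 0.00067 × 7000 / 9.8 = 0.48 mm
PW = 8.53 + 1.43 + 0.50 + 0.48 = 10.94 ≈ 10.9 mm.
Precipitation = ε × PW = 0.46 × 10.9 = 5.0 mm.

PW ≈ 10.9 mm; precipitation ≈ 5.0 mm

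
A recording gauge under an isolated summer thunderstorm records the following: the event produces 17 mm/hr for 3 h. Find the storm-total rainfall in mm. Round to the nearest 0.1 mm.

total ≈ 51.0 mm

Total = Σ Rᵢ Δtᵢ = 17 × 3
      = 51 = 51.0 mm.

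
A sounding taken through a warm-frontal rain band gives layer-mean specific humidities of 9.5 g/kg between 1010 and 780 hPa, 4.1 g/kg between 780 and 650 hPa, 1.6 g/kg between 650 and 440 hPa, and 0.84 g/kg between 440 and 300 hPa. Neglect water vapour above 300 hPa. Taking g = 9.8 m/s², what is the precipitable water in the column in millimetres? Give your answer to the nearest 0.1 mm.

Precipitable water is the column-integrated vapour mass per unit area: PW = (1/g) Σ q̄ Δp, with q in kg/kg and Δp in Pa (1 kg/m² of water = 1 mm).
Layer 1010–780 hPa: Δp = 230 hPa = 23000 Pa, q̄ = 0.0095 kg/kg → 0.0095 × 23000 / 9.8 = 22.30 mm
Layer 780–650 hPa: Δp = 130 hPa = 13000 Pa, q̄ = 0.0041 kg/kg → 0.0041 × 13000 / 9.8 = 5.44 mm
Layer 650–440 hPa: Δp = 210 hPa = 21000 Pa, q̄ = 0.0016 kg/kg → 0.0016 × 21000 / 9.8 = 3.43 mm
Layer 440–300 hPa: Δp = 140 hPa = 14000 Pa, q̄ = 0.00084 kg/kg → 0.00084 × 14000 / 9.8 = 1.20 mm
PW = 22.30 + 5.44 + 3.43 + 1.20 = 32.37 ≈ 32.4 mm.

PW ≈ 32.4 mm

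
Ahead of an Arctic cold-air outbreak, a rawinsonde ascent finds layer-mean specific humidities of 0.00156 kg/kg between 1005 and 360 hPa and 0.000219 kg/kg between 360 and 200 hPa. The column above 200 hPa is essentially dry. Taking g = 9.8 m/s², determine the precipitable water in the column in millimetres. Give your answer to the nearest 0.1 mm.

PW ≈ 10.6 mm

Precipitable water is the column-integrated vapour mass per unit area: PW = (1/g) Σ q̄ Δp, with q in kg/kg and Δp in Pa (1 kg/m² of water = 1 mm).
Layer 1005–360 hPa: Δp = 645 hPa = 64500 Pa, q̄ = 0.00156 kg/kg → 0.00156 × 64500 / 9.8 = 10.27 mm
Layer 360–200 hPa: Δp = 160 hPa = 16000 Pa, q̄ = 0.000219 kg/kg → 0.000219 × 16000 / 9.8 = 0.36 mm
PW = 10.27 + 0.36 = 10.63 ≈ 10.6 mm.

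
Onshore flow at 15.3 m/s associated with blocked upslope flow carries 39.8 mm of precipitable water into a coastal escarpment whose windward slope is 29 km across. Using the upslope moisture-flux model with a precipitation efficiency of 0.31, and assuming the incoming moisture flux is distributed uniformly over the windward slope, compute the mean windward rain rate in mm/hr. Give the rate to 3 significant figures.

R ≈ 23.4 mm/hr

Incoming column moisture flux per unit ridge length: F = V × PW = 15.3 × 39.8 = 608.94 mm·m/s.
Spread over the 29 km slope with efficiency ε = 0.31: R = ε·F/W = 0.31 × 608.94 / 29000 m = 6.509e-03 mm/s.
R = 6.509e-03 × 3600 = 23.4 mm/hr.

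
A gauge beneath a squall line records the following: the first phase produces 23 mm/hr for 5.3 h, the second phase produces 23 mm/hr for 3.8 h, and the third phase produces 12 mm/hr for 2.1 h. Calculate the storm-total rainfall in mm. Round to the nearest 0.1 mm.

total ≈ 234.5 mm

Total = Σ Rᵢ Δtᵢ = 23 × 5.3 + 23 × 3.8 + 12 × 2.1
      = 121.9 + 87.4 + 25.2 = 234.5 mm.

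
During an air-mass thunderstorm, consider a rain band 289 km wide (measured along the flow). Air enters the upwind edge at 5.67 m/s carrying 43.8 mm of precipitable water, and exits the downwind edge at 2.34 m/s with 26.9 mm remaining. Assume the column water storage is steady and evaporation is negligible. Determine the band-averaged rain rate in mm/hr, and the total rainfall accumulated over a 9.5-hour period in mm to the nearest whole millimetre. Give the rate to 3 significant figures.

Column moisture flux per unit crosswind length is F = V × PW.
Inflow: F_in = 5.67 × 43.8 = 248.346 mm·m/s
Outflow: F_out = 2.34 × 26.9 = 62.946 mm·m/s
Steady-state rate R = (F_in − F_out)/L = (248.346 − 62.946) / 289000 m = 6.415e-04 mm/s.
R = 6.415e-04 × 3600 = 2.31 mm/hr.
Over 9.5 h: total = 2.31 × 9.5 = 21.945 ≈ 22 mm.

R ≈ 2.31 mm/hr; total ≈ 22 mm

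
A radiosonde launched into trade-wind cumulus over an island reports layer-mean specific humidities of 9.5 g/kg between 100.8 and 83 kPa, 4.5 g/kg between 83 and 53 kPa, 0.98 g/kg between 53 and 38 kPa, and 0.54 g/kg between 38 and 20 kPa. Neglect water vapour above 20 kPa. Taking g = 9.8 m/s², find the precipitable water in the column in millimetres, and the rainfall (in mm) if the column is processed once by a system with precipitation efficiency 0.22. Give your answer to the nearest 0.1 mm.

Precipitable water is the column-integrated vapour mass per unit area: PW = (1/g) Σ q̄ Δp, with q in kg/kg and Δp in Pa (1 kg/m² of water = 1 mm).
Layer 100.8–83 kPa: Δp = 178 hPa = 17800 Pa, q̄ = 0.0095 kg/kg → 0.0095 × 17800 / 9.8 = 17.26 mm
Layer 83–53 kPa: Δp = 300 hPa = 30000 Pa, q̄ = 0.0045 kg/kg → 0.0045 × 30000 / 9.8 = 13.78 mm
Layer 53–38 kPa: Δp = 150 hPa = 15000 Pa, q̄ = 0.00098 kg/kg → 0.00098 × 15000 / 9.8 = 1.50 mm
Layer 38–20 kPa: Δp = 180 hPa = 18000 Pa, q̄ = 0.00054 kg/kg → 0.00054 × 18000 / 9.8 = 0.99 mm
PW = 17.26 + 13.78 + 1.50 + 0.99 = 33.53 ≈ 33.5 mm.
Rainfall = ε × PW = 0.22 × 33.5 = 7.4 mm.

PW ≈ 33.5 mm; rainfall ≈ 7.4 mm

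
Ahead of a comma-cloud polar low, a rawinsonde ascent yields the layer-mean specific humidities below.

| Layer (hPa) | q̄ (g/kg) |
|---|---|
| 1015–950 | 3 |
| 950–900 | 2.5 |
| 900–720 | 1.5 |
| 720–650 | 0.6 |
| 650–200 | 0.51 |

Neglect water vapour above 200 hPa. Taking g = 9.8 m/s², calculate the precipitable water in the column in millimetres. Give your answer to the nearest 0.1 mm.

PW ≈ 8.8 mm

Precipitable water is the column-integrated vapour mass per unit area: PW = (1/g) Σ q̄ Δp, with q in kg/kg and Δp in Pa (1 kg/m² of water = 1 mm).
Layer 1015–950 hPa: Δp = 65 hPa = 6500 Pa, q̄ = 0.003 kg/kg → 0.003 × 6500 / 9.8 = 1.99 mm
Layer 950–900 hPa: Δp = 50 hPa = 5000 Pa, q̄ = 0.0025 kg/kg → 0.0025 × 5000 / 9.8 = 1.28 mm
Layer 900–720 hPa: Δp = 180 hPa = 18000 Pa, q̄ = 0.0015 kg/kg → 0.0015 × 18000 / 9.8 = 2.76 mm
Layer 720–650 hPa: Δp = 70 hPa = 7000 Pa, q̄ = 0.0006 kg/kg → 0.0006 × 7000 / 9.8 = 0.43 mm
Layer 650–200 hPa: Δp = 450 hPa = 45000 Pa, q̄ = 0.00051 kg/kg → 0.00051 × 45000 / 9.8 = 2.34 mm
PW = 1.99 + 1.28 + 2.76 + 0.43 + 2.34 = 8.80 ≈ 8.8 mm.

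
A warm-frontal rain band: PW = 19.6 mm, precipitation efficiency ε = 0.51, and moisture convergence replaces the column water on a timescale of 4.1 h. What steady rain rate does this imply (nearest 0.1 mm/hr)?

R ≈ 2.4 mm/hr

Each overturning extracts ε × PW = 0.51 × 19.6 = 9.996 mm.
Rate = ε·PW / τ = 9.996 / 4.1 h = 2.4 mm/hr.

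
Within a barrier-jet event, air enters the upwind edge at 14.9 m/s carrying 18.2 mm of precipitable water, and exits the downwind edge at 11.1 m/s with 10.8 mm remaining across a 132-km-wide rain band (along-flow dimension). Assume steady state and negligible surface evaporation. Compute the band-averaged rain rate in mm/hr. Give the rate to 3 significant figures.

R ≈ 4.13 mm/hr

Column moisture flux per unit crosswind length is F = V × PW.
Inflow: F_in = 14.9 × 18.2 = 271.18 mm·m/s
Outflow: F_out = 11.1 × 10.8 = 119.88 mm·m/s
Steady-state rate R = (F_in − F_out)/L = (271.18 − 119.88) / 132000 m = 1.146e-03 mm/s.
R = 1.146e-03 × 3600 = 4.13 mm/hr.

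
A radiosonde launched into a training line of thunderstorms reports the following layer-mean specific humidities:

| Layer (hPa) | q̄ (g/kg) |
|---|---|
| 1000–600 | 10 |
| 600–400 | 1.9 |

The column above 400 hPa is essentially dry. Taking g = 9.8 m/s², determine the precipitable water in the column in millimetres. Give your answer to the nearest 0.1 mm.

Precipitable water is the column-integrated vapour mass per unit area: PW = (1/g) Σ q̄ Δp, with q in kg/kg and Δp in Pa (1 kg/m² of water = 1 mm).
Layer 1000–600 hPa: Δp = 400 hPa = 40000 Pa, q̄ = 0.01 kg/kg → 0.01 × 40000 / 9.8 = 40.82 mm
Layer 600–400 hPa: Δp = 200 hPa = 20000 Pa, q̄ = 0.0019 kg/kg → 0.0019 × 20000 / 9.8 = 3.88 mm
PW = 40.82 + 3.88 = 44.70 ≈ 44.7 mm.

PW ≈ 44.7 mm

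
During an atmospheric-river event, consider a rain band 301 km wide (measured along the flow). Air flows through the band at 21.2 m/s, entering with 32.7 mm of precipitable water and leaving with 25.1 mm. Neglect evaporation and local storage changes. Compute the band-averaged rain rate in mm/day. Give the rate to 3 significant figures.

Column moisture flux per unit crosswind length is F = V × PW.
Inflow: F_in = 21.2 × 32.7 = 693.24 mm·m/s
Outflow: F_out = 21.2 × 25.1 = 532.12 mm·m/s
Steady-state rate R = (F_in − F_out)/L = (693.24 − 532.12) / 301000 m = 5.353e-04 mm/s.
R = 5.353e-04 × 3600 × 24 = 46.2 mm/day.

R ≈ 46.2 mm/day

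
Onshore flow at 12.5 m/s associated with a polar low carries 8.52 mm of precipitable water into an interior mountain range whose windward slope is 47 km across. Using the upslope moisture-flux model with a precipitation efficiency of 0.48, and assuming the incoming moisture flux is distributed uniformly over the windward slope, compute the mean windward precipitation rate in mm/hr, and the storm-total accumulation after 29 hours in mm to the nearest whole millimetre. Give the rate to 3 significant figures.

Incoming column moisture flux per unit ridge length: F = V × PW = 12.5 × 8.52 = 106.5 mm·m/s.
Spread over the 47 km slope with efficiency ε = 0.48: R = ε·F/W = 0.48 × 106.5 / 47000 m = 1.088e-03 mm/s.
R = 1.088e-03 × 3600 = 3.92 mm/hr.
Over 29 h: total = 3.92 × 29 = 113.68 ≈ 114 mm.

R ≈ 3.92 mm/hr; total ≈ 114 mm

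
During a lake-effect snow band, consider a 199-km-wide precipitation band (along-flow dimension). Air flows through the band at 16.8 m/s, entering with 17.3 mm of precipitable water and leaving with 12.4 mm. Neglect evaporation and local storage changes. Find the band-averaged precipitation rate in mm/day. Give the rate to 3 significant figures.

Column moisture flux per unit crosswind length is F = V × PW.
Inflow: F_in = 16.8 × 17.3 = 290.64 mm·m/s
Outflow: F_out = 16.8 × 12.4 = 208.32 mm·m/s
Steady-state rate R = (F_in − F_out)/L = (290.64 − 208.32) / 199000 m = 4.137e-04 mm/s.
R = 4.137e-04 × 3600 × 24 = 35.7 mm/day.

R ≈ 35.7 mm/day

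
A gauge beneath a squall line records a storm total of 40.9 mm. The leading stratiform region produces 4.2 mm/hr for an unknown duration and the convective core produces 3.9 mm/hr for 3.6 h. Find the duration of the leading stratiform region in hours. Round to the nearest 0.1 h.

Known phases: 3.9 × 3.6 = 14.04 mm.
Remaining depth = 40.9 − 14.04 = 26.86 mm.
Duration = 26.86 / 4.2 = 6.4 h.

duration ≈ 6.4 h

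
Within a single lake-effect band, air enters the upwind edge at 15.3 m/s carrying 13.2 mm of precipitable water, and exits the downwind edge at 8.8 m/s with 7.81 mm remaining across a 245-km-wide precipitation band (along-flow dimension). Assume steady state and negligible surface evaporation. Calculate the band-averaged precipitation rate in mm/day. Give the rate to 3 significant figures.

Column moisture flux per unit crosswind length is F = V × PW.
Inflow: F_in = 15.3 × 13.2 = 201.96 mm·m/s
Outflow: F_out = 8.8 × 7.81 = 68.728 mm·m/s
Steady-state rate R = (F_in − F_out)/L = (201.96 − 68.728) / 245000 m = 5.438e-04 mm/s.
R = 5.438e-04 × 3600 × 24 = 47.0 mm/day.

R ≈ 47.0 mm/day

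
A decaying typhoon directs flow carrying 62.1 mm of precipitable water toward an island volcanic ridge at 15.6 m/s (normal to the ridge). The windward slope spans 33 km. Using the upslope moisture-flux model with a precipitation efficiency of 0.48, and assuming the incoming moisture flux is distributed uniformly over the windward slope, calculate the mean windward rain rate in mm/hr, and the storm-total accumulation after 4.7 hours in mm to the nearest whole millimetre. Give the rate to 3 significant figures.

Incoming column moisture flux per unit ridge length: F = V × PW = 15.6 × 62.1 = 968.76 mm·m/s.
Spread over the 33 km slope with efficiency ε = 0.48: R = ε·F/W = 0.48 × 968.76 / 33000 m = 1.409e-02 mm/s.
R = 1.409e-02 × 3600 = 50.7 mm/hr.
Over 4.7 h: total = 50.7 × 4.7 = 238.29 ≈ 238 mm.

R ≈ 50.7 mm/hr; total ≈ 238 mm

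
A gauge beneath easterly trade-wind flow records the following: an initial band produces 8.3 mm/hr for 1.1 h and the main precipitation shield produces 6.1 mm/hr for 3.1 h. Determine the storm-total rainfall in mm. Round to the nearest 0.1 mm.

total ≈ 28.0 mm

Total = Σ Rᵢ Δtᵢ = 8.3 × 1.1 + 6.1 × 3.1
      = 9.13 + 18.91 = 28.0 mm.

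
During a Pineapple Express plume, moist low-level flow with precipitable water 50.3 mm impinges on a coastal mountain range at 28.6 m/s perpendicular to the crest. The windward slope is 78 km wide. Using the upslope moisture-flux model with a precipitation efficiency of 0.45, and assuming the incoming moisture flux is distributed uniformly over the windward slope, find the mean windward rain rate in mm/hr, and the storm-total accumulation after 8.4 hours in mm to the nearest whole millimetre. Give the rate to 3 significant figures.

Incoming column moisture flux per unit ridge length: F = V × PW = 28.6 × 50.3 = 1438.58 mm·m/s.
Spread over the 78 km slope with efficiency ε = 0.45: R = ε·F/W = 0.45 × 1438.58 / 78000 m = 8.299e-03 mm/s.
R = 8.299e-03 × 3600 = 29.9 mm/hr.
Over 8.4 h: total = 29.9 × 8.4 = 251.16 ≈ 251 mm.

R ≈ 29.9 mm/hr; total ≈ 251 mm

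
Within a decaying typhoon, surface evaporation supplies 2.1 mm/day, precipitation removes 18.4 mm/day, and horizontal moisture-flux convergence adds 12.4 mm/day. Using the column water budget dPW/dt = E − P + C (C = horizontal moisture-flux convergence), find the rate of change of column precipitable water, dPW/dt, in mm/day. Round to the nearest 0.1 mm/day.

dPW/dt ≈ -3.9 mm/day

dPW/dt = E − P + C = 2.1 − 18.4 + (12.4) = -3.9 mm/day.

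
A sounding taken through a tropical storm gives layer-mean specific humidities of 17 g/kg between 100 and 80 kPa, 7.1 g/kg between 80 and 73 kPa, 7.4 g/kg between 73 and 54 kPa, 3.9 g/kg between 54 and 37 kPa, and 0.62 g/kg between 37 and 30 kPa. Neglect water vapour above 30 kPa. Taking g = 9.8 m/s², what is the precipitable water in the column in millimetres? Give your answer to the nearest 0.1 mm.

Precipitable water is the column-integrated vapour mass per unit area: PW = (1/g) Σ q̄ Δp, with q in kg/kg and Δp in Pa (1 kg/m² of water = 1 mm).
Layer 100–80 kPa: Δp = 200 hPa = 20000 Pa, q̄ = 0.017 kg/kg → 0.017 × 20000 / 9.8 = 34.69 mm
Layer 80–73 kPa: Δp = 70 hPa = 7000 Pa, q̄ = 0.0071 kg/kg → 0.0071 × 7000 / 9.8 = 5.07 mm
Layer 73–54 kPa: Δp = 190 hPa = 19000 Pa, q̄ = 0.0074 kg/kg → 0.0074 × 19000 / 9.8 = 14.35 mm
Layer 54–37 kPa: Δp = 170 hPa = 17000 Pa, q̄ = 0.0039 kg/kg → 0.0039 × 17000 / 9.8 = 6.77 mm
Layer 37–30 kPa: Δp = 70 hPa = 7000 Pa, q̄ = 0.00062 kg/kg → 0.00062 × 7000 / 9.8 = 0.44 mm
PW = 34.69 + 5.07 + 14.35 + 6.77 + 0.44 = 61.32 ≈ 61.3 mm.

PW ≈ 61.3 mm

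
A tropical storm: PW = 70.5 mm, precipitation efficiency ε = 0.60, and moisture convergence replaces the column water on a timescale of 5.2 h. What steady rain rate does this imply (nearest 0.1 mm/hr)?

Each overturning extracts ε × PW = 0.60 × 70.5 = 42.3 mm.
Rate = ε·PW / τ = 42.3 / 5.2 h = 8.1 mm/hr.

R ≈ 8.1 mm/hr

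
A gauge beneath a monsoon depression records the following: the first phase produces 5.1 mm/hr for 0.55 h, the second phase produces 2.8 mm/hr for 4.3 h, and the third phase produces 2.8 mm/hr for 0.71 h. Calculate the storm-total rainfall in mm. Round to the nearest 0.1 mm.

total ≈ 16.8 mm

Total = Σ Rᵢ Δtᵢ = 5.1 × 0.55 + 2.8 × 4.3 + 2.8 × 0.71
      = 2.805 + 12.04 + 1.988 = 16.8 mm.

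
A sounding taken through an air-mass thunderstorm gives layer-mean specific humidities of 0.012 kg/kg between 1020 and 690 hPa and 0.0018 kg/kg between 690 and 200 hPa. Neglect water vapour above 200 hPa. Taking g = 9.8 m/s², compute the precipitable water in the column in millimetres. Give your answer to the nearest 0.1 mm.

PW ≈ 49.4 mm

Precipitable water is the column-integrated vapour mass per unit area: PW = (1/g) Σ q̄ Δp, with q in kg/kg and Δp in Pa (1 kg/m² of water = 1 mm).
Layer 1020–690 hPa: Δp = 330 hPa = 33000 Pa, q̄ = 0.012 kg/kg → 0.012 × 33000 / 9.8 = 40.41 mm
Layer 690–200 hPa: Δp = 490 hPa = 49000 Pa, q̄ = 0.0018 kg/kg → 0.0018 × 49000 / 9.8 = 9.00 mm
PW = 40.41 + 9.00 = 49.41 ≈ 49.4 mm.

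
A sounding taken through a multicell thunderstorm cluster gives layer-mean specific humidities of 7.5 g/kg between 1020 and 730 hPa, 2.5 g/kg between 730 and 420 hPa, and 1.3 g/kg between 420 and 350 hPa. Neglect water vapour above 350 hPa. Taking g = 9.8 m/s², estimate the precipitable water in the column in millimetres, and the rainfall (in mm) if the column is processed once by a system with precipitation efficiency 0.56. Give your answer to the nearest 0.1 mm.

PW ≈ 31.0 mm; rainfall ≈ 17.4 mm

Precipitable water is the column-integrated vapour mass per unit area: PW = (1/g) Σ q̄ Δp, with q in kg/kg and Δp in Pa (1 kg/m² of water = 1 mm).
Layer 1020–730 hPa: Δp = 290 hPa = 29000 Pa, q̄ = 0.0075 kg/kg → 0.0075 × 29000 / 9.8 = 22.19 mm
Layer 730–420 hPa: Δp = 310 hPa = 31000 Pa, q̄ = 0.0025 kg/kg → 0.0025 × 31000 / 9.8 = 7.91 mm
Layer 420–350 hPa: Δp = 70 hPa = 7000 Pa, q̄ = 0.0013 kg/kg → 0.0013 × 7000 / 9.8 = 0.93 mm
PW = 22.19 + 7.91 + 0.93 = 31.03 ≈ 31.0 mm.
Rainfall = ε × PW = 0.56 × 31.0 = 17.4 mm.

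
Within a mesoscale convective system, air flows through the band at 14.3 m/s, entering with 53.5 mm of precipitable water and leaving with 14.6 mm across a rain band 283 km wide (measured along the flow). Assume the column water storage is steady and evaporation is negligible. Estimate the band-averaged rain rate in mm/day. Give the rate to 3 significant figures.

R ≈ 170 mm/day

Column moisture flux per unit crosswind length is F = V × PW.
Inflow: F_in = 14.3 × 53.5 = 765.05 mm·m/s
Outflow: F_out = 14.3 × 14.6 = 208.78 mm·m/s
Steady-state rate R = (F_in − F_out)/L = (765.05 − 208.78) / 283000 m = 1.966e-03 mm/s.
R = 1.966e-03 × 3600 × 24 = 170 mm/day.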